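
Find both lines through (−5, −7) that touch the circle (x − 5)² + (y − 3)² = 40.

A line y − (−7) = m(x − (−5)) is tangent when its distance from (5, 3) is 2√10:
[m·(10) − (10)]² = 40(m² + 1)
3m² − 10m + 3 = 0, so m = 3 or m = 1/3.
With m = 3: 3x − y = −8. With m = 1/3: x − 3y = 16.

3x − y = −8 and x − 3y = 16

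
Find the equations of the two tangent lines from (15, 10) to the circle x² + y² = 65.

x − 8y = −65 and 7x − 4y = 65

Write the tangent as mx − y + (10 − m·(15)) = 0 and set its distance from the centre to √65:
[m·(−15) − (−10)]² = 65(m² + 1)
32m² − 60m + 7 = 0, so m = 1/8 or m = 7/4.
Through (15, 10) these give x − 8y = −65 and 7x − 4y = 65.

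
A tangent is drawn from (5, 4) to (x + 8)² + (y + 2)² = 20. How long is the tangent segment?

√185

The centre is (−8, −2) and r = 2√5. The square of the distance from P to the centre is 169 + 36 = 205.
By the tangent–radius right angle, tangent length = √(|PO|² − r²) = √185.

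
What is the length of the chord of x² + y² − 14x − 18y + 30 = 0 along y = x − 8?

Substitute y = x − 8:
2x² − 48x + 238 = 0  ⟹  x² − 24x + 119 = 0
x = 17 or x = 7, giving (17, 9) and (7, −1).
|(17, 9) − (7, −1)| = √((10)² + (10)²) = 10√2.

10√2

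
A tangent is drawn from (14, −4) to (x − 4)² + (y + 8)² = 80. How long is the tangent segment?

With centre O = (4, −8), |OP|² = 116 and r² = 80.
The tangent meets the radius at right angles, so tangent² = |PO|² − r² = 116 − 80 = 36.

6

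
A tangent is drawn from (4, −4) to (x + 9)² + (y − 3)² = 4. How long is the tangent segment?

√214

With centre O = (−9, 3), |OP|² = 218 and r² = 4.
By the tangent–radius right angle, tangent length = √(|PO|² − r²) = √214.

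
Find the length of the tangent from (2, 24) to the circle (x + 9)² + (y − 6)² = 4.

21

With centre O = (−9, 6), |OP|² = 445 and r² = 4.
By the tangent–radius right angle, tangent length = √(|PO|² − r²) = √441 = 21.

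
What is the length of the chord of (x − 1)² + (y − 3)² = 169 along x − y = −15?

13√2

The distance from (1, 3) to the line is 13/√2, and r² = 169.
Half the chord is √(r² − d²) = √(169/2), so the full chord is 13√2.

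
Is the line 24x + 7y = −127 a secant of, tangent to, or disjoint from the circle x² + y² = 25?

disjoint

Centre (0, 0), r² = 25. Distance² from centre to line = (127)²/625 = 16129/625.
Since d² > r², the line lies outside the circle.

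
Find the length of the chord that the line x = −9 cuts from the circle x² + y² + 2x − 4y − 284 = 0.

30

The line gives x = −9. Substituting into the circle:
y² − 4y − 221 = 0
y = 17 or y = −13, giving (−9, 17) and (−9, −13).
|(−9, 17) − (−9, −13)| = √((0)² + (30)²) = 30.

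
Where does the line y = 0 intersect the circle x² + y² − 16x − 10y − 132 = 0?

(−6, 0) and (22, 0)

From the line, y = 0. Substituting:
x² − 16x − 132 = 0
x = 22 or x = −6, giving (22, 0) and (−6, 0).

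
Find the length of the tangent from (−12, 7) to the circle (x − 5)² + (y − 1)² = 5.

8√5

With centre O = (5, 1), |OP|² = 325 and r² = 5.
By the tangent–radius right angle, tangent length = √(|PO|² − r²) = √320 = 8√5.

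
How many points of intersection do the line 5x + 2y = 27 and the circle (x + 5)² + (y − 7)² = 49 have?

0

Centre (−5, 7), r² = 49. Distance² from centre to line = (−38)²/29 = 1444/29.
Since d² > r², the line lies outside the circle.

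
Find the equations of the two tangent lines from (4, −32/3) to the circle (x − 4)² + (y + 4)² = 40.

x + 3y = −28 and x − 3y = 36

Let a tangent through (4, −32/3) have slope m. Its distance from (4, −4) must equal 2√10:
(0m − (20/3))² = 40(m² + 1)
9m² − 1 = 0, so m = −1/3 or m = 1/3.
Through (4, −32/3) these give x + 3y = −28 and x − 3y = 36.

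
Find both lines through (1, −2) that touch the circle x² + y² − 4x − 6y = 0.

2x − 3y = 8 and 3x + 2y = −1

A line y − (−2) = m(x − (1)) is tangent when its distance from (2, 3) is √13:
(1m − (5))² = 13(m² + 1)
6m² + 5m − 6 = 0, so m = 2/3 or m = −3/2.
With m = 2/3: 2x − 3y = 8. With m = −3/2: 3x + 2y = −1.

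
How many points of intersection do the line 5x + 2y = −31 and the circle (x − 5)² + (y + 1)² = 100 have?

0

Centre (5, −1), r² = 100. Distance² from centre to line = (54)²/29 = 2916/29.
Since d² > r², the line lies outside the circle.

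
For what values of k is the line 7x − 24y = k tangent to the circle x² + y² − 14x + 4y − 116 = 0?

For a tangent, require d(centre, line) = r = 13.
|7·7 − 24·(−2) − k| / √625 = 13
|k − (97)| = 13·25, so k = 422 or k = −228.

k = −228 or k = 422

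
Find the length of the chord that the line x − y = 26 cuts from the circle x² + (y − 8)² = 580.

Substitute y = x − 26:
2x² − 68x + 576 = 0  ⟹  x² − 34x + 288 = 0
x = 18 or x = 16, giving (18, −8) and (16, −10).
Chord length = distance between (18, −8) and (16, −10) = √8 = 2√2.

2√2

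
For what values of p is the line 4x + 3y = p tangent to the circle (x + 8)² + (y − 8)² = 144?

Tangency holds when the distance from the centre (−8, 8) to the line equals the radius 12:
|4·(−8) + 3·8 − p| / √25 = 12
|p − (−8)| = 12·5, so p = 52 or p = −68.

p = −68 or p = 52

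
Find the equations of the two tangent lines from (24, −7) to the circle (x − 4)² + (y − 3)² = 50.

Let a tangent through (24, −7) have slope m. Its distance from (4, 3) must equal 5√2:
(−20m − (10))² = 50(m² + 1)
7m² + 8m + 1 = 0, so m = −1/7 or m = −1.
Through (24, −7) these give x + 7y = −25 and x + y = 17.

x + 7y = −25 and x + y = 17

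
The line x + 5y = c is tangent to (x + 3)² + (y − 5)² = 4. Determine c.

For a tangent, require d(centre, line) = r = 2.
|1·(−3) + 5·5 − c| / √26 = 2
|c − (22)| = 2√26.

c = 22 ± 2√26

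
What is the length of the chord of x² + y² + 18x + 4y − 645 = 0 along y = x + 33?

From the line, y = x + 33. Substituting:
2x² + 88x + 576 = 0  ⟹  x² + 44x + 288 = 0
x = −8 or x = −36, giving (−8, 25) and (−36, −3).
|(−8, 25) − (−36, −3)| = √((28)² + (28)²) = 28√2.

28√2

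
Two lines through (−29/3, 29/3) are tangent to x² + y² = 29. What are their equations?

2x + 5y = 29 and 5x + 2y = −29

A line y − (29/3) = m(x − (−29/3)) is tangent when its distance from (0, 0) is √29:
(29/3m − (−29/3))² = 29(m² + 1)
10m² + 29m + 10 = 0, so m = −2/5 or m = −5/2.
Through (−29/3, 29/3) these give 2x + 5y = 29 and 5x + 2y = −29.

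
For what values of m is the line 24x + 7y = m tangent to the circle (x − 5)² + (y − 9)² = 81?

m = −42 or m = 408

Tangency holds when the distance from the centre (5, 9) to the line equals the radius 9:
|24·5 + 7·9 − m| / √625 = 9
|m − (183)| = 9·25, so m = 408 or m = −42.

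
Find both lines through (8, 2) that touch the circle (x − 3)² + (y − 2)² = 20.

Write the tangent as mx − y + (2 − m·(8)) = 0 and set its distance from the centre to 2√5:
(−5m − (0))² = 20(m² + 1)
m² − 4 = 0, so m = 2 or m = −2.
With m = 2: 2x − y = 14. With m = −2: 2x + y = 18.

2x − y = 14 and 2x + y = 18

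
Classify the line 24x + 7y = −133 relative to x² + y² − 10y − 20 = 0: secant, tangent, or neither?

Substituting the line into the circle gives 625x² + 8064x + 26019 = 0.
Discriminant = (8064)² − 4·625·(26019) = −19404 < 0.
No real roots: the line does not meet the circle.

neither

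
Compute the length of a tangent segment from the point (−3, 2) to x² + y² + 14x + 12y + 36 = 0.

√31

With centre O = (−7, −6), |OP|² = 80 and r² = 49.
Power of the point: PT² = |PO|² − r² = 31, so PT = √31.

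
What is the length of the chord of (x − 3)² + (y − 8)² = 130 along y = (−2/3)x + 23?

Centre (3, 8), r² = 130. Perpendicular distance d from centre to line = |−39| / √13 = 39/√13.
Chord = 2√(r² − d²) = 2·√(13) = 2√13.

2√13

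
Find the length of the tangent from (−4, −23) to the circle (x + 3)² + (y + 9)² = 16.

√181

The centre is (−3, −9) and r = 4. The square of the distance from P to the centre is 1 + 196 = 197.
Power of the point: PT² = |PO|² − r² = 181, so PT = √181.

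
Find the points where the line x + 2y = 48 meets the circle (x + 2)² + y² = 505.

(6, 21) and (10, 19)

From the line, y = (48 − x)/2. Substituting:
5x² − 80x + 300 = 0  ⟹  x² − 16x + 60 = 0
x = 10 or x = 6, giving (10, 19) and (6, 21).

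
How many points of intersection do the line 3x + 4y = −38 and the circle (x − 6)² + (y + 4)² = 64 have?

1

d² = (3·6 + 4·(−4) − (−38))²/25 = 64; r² = 64.
Since d² = r², the line is tangent.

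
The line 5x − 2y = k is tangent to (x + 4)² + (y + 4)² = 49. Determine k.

For a tangent, require d(centre, line) = r = 7.
|5·(−4) − 2·(−4) − k| / √29 = 7
|k − (−12)| = 7√29.

k = −12 ± 7√29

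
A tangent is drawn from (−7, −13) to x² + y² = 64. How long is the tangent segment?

√154

With centre O = (0, 0), |OP|² = 218 and r² = 64.
By the tangent–radius right angle, tangent length = √(|PO|² − r²) = √154.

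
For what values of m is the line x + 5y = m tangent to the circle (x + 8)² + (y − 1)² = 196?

Tangency holds when the distance from the centre (−8, 1) to the line equals the radius 14:
|1·(−8) + 5·1 − m| / √26 = 14
|m − (−3)| = 14√26.

m = −3 ± 14√26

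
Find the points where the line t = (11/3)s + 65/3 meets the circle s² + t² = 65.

(−7, −4) and (−4, 7)

Substitute t = (65 + 11s)/3:
130s² + 1430s + 3640 = 0  ⟹  s² + 11s + 28 = 0
s = −4 or s = −7, giving (−4, 7) and (−7, −4).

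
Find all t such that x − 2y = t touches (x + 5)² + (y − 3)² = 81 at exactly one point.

The line touches the circle iff its distance from (−5, 3) is 9:
|1·(−5) − 2·3 − t| / √5 = 9
|t − (−11)| = 9√5.

t = −11 ± 9√5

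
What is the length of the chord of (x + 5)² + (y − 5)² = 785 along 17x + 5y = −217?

3√314

Centre (−5, 5), r² = 785. Perpendicular distance d from centre to line = |157| / √314 = 157/√314.
Chord = 2√(r² − d²) = 2·√(1413/2) = 3√314.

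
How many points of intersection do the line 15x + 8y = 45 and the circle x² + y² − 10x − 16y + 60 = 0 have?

Substituting the line into the circle gives 289x² − 70x + 105 = 0.
Δ = 4900 − 121380 = −116480.
No real roots: the line does not meet the circle.

0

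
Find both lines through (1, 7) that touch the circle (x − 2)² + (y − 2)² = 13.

A line y − (7) = m(x − (1)) is tangent when its distance from (2, 2) is √13:
(1m − (−5))² = 13(m² + 1)
6m² − 5m − 6 = 0, so m = 3/2 or m = −2/3.
Through (1, 7) these give 3x − 2y = −11 and 2x + 3y = 23.

3x − 2y = −11 and 2x + 3y = 23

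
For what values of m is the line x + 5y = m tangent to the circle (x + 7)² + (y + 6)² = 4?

The line touches the circle iff its distance from (−7, −6) is 2:
|1·(−7) + 5·(−6) − m| / √26 = 2
|m − (−37)| = 2√26.

m = −37 ± 2√26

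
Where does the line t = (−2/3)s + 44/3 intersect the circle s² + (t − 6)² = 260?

(−8, 20) and (16, 4)

Substitute t = (44 − 2s)/3:
13s² − 104s − 1664 = 0  ⟹  s² − 8s − 128 = 0
s = 16 or s = −8, giving (16, 4) and (−8, 20).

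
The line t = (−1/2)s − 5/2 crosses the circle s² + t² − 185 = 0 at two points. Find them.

From the line, t = (−5 − s)/2. Substituting:
5s² + 10s − 715 = 0  ⟹  s² + 2s − 143 = 0
s = 11 or s = −13, giving (11, −8) and (−13, 4).

(−13, 4) and (11, −8)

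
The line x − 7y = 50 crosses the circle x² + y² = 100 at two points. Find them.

Substitute y = (−50 + x)/7:
50x² − 100x − 2400 = 0  ⟹  x² − 2x − 48 = 0
x = 8 or x = −6, giving (8, −6) and (−6, −8).

(−6, −8) and (8, −6)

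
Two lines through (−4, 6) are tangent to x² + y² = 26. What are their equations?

A line y − (6) = m(x − (−4)) is tangent when its distance from (0, 0) is √26:
(4m − (−6))² = 26(m² + 1)
5m² − 24m − 5 = 0, so m = 5 or m = −1/5.
Through (−4, 6) these give 5x − y = −26 and x + 5y = 26.

5x − y = −26 and x + 5y = 26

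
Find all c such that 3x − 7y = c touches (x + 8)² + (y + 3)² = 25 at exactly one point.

Tangency holds when the distance from the centre (−8, −3) to the line equals the radius 5:
|3·(−8) − 7·(−3) − c| / √58 = 5
|c − (−3)| = 5√58.

c = −3 ± 5√58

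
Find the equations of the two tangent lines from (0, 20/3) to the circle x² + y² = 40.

x − 3y = −20 and x + 3y = 20

A line y − (20/3) = m(x − (0)) is tangent when its distance from (0, 0) is 2√10:
[m·(0) − (−20/3)]² = 40(m² + 1)
9m² − 1 = 0, so m = 1/3 or m = −1/3.
Through (0, 20/3) these give x − 3y = −20 and x + 3y = 20.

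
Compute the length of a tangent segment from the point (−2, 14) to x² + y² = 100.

With centre O = (0, 0), |OP|² = 200 and r² = 100.
By the tangent–radius right angle, tangent length = √(|PO|² − r²) = √100 = 10.

10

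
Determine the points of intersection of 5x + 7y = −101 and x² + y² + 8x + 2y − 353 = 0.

(−23, 2) and (5, −18)

Substitute y = (−101 − 5x)/7:
74x² + 1332x − 8510 = 0  ⟹  x² + 18x − 115 = 0
x = 5 or x = −23, giving (5, −18) and (−23, 2).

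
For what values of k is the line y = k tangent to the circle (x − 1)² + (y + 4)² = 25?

k = −9 or k = 1

For a tangent, require d(centre, line) = r = 5.
|0·1 + 1·(−4) − k| / √1 = 5
|k − (−4)| = 5, so k = 1 or k = −9.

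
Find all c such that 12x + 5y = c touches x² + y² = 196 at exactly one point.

Tangency holds when the distance from the centre (0, 0) to the line equals the radius 14:
|12·0 + 5·0 − c| / √169 = 14
|c| = 14·13, so c = 182 or c = −182.

c = −182 or c = 182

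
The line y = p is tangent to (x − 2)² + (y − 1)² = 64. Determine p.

For a tangent, require d(centre, line) = r = 8.
|0·2 + 1·1 − p| / √1 = 8
|p − (1)| = 8, so p = 9 or p = −7.

p = −7 or p = 9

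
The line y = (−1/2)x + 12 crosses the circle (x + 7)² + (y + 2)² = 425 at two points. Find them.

From the line, y = (24 − x)/2. Substituting:
5x² − 720 = 0  ⟹  x² − 144 = 0
x = 12 or x = −12, giving (12, 6) and (−12, 18).

(−12, 18) and (12, 6)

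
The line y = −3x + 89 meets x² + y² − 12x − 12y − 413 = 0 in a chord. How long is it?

5√10

Centre (6, 6), r² = 485. Perpendicular distance d from centre to line = |−65| / √10 = 65/√10.
Half the chord is √(r² − d²) = √(125/2), so the full chord is 5√10.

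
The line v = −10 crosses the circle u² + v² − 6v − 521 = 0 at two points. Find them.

Express v = −10 and substitute into the circle:
u² − 361 = 0
u = 19 or u = −19, giving (19, −10) and (−19, −10).

(−19, −10) and (19, −10)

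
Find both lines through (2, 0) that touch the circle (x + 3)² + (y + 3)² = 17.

x + 4y = 2 and 4x − y = 8

Let a tangent through (2, 0) have slope m. Its distance from (−3, −3) must equal √17:
(−5m − (−3))² = 17(m² + 1)
4m² − 15m − 4 = 0, so m = −1/4 or m = 4.
With m = −1/4: x + 4y = 2. With m = 4: 4x − y = 8.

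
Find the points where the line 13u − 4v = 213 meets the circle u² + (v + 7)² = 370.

(9, −24) and (17, 2)

From the line, v = (−213 + 13u)/4. Substituting:
185u² − 4810u + 28305 = 0  ⟹  u² − 26u + 153 = 0
u = 17 or u = 9, giving (17, 2) and (9, −24).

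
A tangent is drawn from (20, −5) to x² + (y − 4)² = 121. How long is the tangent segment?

The centre is (0, 4) and r = 11. The square of the distance from P to the centre is 400 + 81 = 481.
Power of the point: PT² = |PO|² − r² = 360, so PT = 6√10.

6√10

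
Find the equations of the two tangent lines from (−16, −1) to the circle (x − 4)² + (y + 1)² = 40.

x − 3y = −13 and x + 3y = −19

A line y − (−1) = m(x − (−16)) is tangent when its distance from (4, −1) is 2√10:
[m·(20) − (0)]² = 40(m² + 1)
9m² − 1 = 0, so m = 1/3 or m = −1/3.
Through (−16, −1) these give x − 3y = −13 and x + 3y = −19.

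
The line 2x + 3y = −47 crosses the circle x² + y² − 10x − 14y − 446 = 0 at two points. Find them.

From the line, y = (−47 − 2x)/3. Substituting:
13x² + 182x + 169 = 0  ⟹  x² + 14x + 13 = 0
x = −1 or x = −13, giving (−1, −15) and (−13, −7).

(−13, −7) and (−1, −15)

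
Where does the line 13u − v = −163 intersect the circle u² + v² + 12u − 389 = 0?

From the line, v = 13u + 163. Substituting:
170u² + 4250u + 26180 = 0  ⟹  u² + 25u + 154 = 0
u = −11 or u = −14, giving (−11, 20) and (−14, −19).

(−14, −19) and (−11, 20)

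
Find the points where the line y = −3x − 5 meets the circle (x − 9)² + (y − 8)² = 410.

From the line, y = −3x − 5. Substituting:
10x² + 60x − 160 = 0  ⟹  x² + 6x − 16 = 0
x = 2 or x = −8, giving (2, −11) and (−8, 19).

(−8, 19) and (2, −11)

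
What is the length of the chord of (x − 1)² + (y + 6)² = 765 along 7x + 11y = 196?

3√170

Centre (1, −6), r² = 765. Perpendicular distance d from centre to line = |−255| / √170 = 255/√170.
Half the chord is √(r² − d²) = √(765/2), so the full chord is 3√170.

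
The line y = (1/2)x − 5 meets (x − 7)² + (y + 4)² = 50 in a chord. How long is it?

The distance from (7, −4) to the line is 5/√5, and r² = 50.
Half the chord is √(r² − d²) = √(45), so the full chord is 6√5.

6√5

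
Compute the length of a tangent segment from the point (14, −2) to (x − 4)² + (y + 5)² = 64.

3√5

With centre O = (4, −5), |OP|² = 109 and r² = 64.
Power of the point: PT² = |PO|² − r² = 45, so PT = 3√5.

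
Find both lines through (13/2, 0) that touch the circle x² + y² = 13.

2x + 3y = 13 and 2x − 3y = 13

A line y − (0) = m(x − (13/2)) is tangent when its distance from (0, 0) is √13:
[m·(−13/2) − (0)]² = 13(m² + 1)
9m² − 4 = 0, so m = −2/3 or m = 2/3.
With m = −2/3: 2x + 3y = 13. With m = 2/3: 2x − 3y = 13.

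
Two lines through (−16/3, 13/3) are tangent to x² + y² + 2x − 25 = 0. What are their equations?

A line y − (13/3) = m(x − (−16/3)) is tangent when its distance from (−1, 0) is √26:
(13/3m − (−13/3))² = 26(m² + 1)
5m² − 26m + 5 = 0, so m = 1/5 or m = 5.
Through (−16/3, 13/3) these give x − 5y = −27 and 5x − y = −31.

x − 5y = −27 and 5x − y = −31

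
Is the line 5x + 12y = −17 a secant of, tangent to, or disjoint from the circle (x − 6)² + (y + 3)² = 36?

Centre (6, −3), r² = 36. Distance² from centre to line = (11)²/169 = 121/169.
Since d² < r², the line cuts the circle twice.

secant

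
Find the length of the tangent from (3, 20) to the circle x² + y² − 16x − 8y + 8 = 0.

√209

With centre O = (8, 4), |OP|² = 281 and r² = 72.
The tangent meets the radius at right angles, so tangent² = |PO|² − r² = 281 − 72 = 209.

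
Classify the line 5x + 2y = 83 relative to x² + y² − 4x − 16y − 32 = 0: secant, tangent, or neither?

Centre (2, 8), r² = 100. Distance² from centre to line = (−57)²/29 = 3249/29.
Since d² > r², the line lies outside the circle.

neither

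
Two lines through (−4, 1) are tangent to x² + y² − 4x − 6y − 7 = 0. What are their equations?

Let a tangent through (−4, 1) have slope m. Its distance from (2, 3) must equal 2√5:
(6m − (2))² = 20(m² + 1)
2m² − 3m − 2 = 0, so m = −1/2 or m = 2.
With m = −1/2: x + 2y = −2. With m = 2: 2x − y = −9.

x + 2y = −2 and 2x − y = −9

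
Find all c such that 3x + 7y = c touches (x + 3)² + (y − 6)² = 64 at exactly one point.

c = 33 ± 8√58

For a tangent, require d(centre, line) = r = 8.
|3·(−3) + 7·6 − c| / √58 = 8
|c − (33)| = 8√58.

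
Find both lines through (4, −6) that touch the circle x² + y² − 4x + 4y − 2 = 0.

3x − y = 18 and x + 3y = −14

Write the tangent as mx − y + (−6 − m·(4)) = 0 and set its distance from the centre to √10:
[m·(−2) − (4)]² = 10(m² + 1)
3m² − 8m − 3 = 0, so m = 3 or m = −1/3.
With m = 3: 3x − y = 18. With m = −1/3: x + 3y = −14.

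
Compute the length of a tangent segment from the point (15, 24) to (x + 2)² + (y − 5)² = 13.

7√13

The centre is (−2, 5) and r = √13. The square of the distance from P to the centre is 289 + 361 = 650.
The tangent meets the radius at right angles, so tangent² = |PO|² − r² = 650 − 13 = 637.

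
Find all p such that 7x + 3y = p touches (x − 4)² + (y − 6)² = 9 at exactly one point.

p = 46 ± 3√58

The line touches the circle iff its distance from (4, 6) is 3:
|7·4 + 3·6 − p| / √58 = 3
|p − (46)| = 3√58.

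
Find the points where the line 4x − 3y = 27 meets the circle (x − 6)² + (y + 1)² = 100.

From the line, y = (−27 + 4x)/3. Substituting:
25x² − 300x = 0  ⟹  x² − 12x = 0
x = 12 or x = 0, giving (12, 7) and (0, −9).

(0, −9) and (12, 7)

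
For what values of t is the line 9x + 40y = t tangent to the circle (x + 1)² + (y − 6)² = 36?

Tangency holds when the distance from the centre (−1, 6) to the line equals the radius 6:
|9·(−1) + 40·6 − t| / √1681 = 6
|t − (231)| = 6·41, so t = 477 or t = −15.

t = −15 or t = 477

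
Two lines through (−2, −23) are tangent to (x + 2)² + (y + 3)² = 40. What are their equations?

3x − y = 17 and 3x + y = −29

Write the tangent as mx − y + (−23 − m·(−2)) = 0 and set its distance from the centre to 2√10:
[m·(0) − (20)]² = 40(m² + 1)
m² − 9 = 0, so m = 3 or m = −3.
Through (−2, −23) these give 3x − y = 17 and 3x + y = −29.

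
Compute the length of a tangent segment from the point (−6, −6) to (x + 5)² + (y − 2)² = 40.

5

The centre is (−5, 2) and r = 2√10. The square of the distance from P to the centre is 1 + 64 = 65.
The tangent meets the radius at right angles, so tangent² = |PO|² − r² = 65 − 40 = 25.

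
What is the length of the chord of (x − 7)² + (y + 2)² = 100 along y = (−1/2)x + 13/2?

From the line, y = (13 − x)/2. Substituting:
5x² − 90x + 85 = 0  ⟹  x² − 18x + 17 = 0
x = 17 or x = 1, giving (17, −2) and (1, 6).
|(17, −2) − (1, 6)| = √((16)² + (−8)²) = 8√5.

8√5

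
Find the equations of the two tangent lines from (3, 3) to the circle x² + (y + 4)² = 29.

A line y − (3) = m(x − (3)) is tangent when its distance from (0, −4) is √29:
[m·(−3) − (−7)]² = 29(m² + 1)
10m² + 21m − 10 = 0, so m = −5/2 or m = 2/5.
With m = −5/2: 5x + 2y = 21. With m = 2/5: 2x − 5y = −9.

5x + 2y = 21 and 2x − 5y = −9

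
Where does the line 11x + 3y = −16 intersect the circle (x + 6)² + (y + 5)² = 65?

(−2, 2) and (1, −9)

From the line, y = (−16 − 11x)/3. Substituting:
130x² + 130x − 260 = 0  ⟹  x² + x − 2 = 0
x = 1 or x = −2, giving (1, −9) and (−2, 2).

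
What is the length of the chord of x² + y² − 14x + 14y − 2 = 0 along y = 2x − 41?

4√5

The distance from (7, −7) to the line is 20/√5, and r² = 100.
Chord = 2√(r² − d²) = 2·√(20) = 4√5.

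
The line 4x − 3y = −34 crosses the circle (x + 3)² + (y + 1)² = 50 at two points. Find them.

(−10, −2) and (−4, 6)

Substitute y = (34 + 4x)/3:
25x² + 350x + 1000 = 0  ⟹  x² + 14x + 40 = 0
x = −4 or x = −10, giving (−4, 6) and (−10, −2).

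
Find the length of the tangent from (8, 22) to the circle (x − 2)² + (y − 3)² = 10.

Centre (2, 3), r² = 10. |PO|² = (6)² + (19)² = 397.
Power of the point: PT² = |PO|² − r² = 387, so PT = 3√43.

3√43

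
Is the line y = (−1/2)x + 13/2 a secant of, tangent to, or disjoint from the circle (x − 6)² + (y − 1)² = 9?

d² = (1·6 + 2·1 − (13))²/5 = 5; r² = 9.
Since d² < r², the line cuts the circle twice.

secant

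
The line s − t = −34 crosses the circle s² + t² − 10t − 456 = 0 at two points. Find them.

Express t = s + 34 and substitute into the circle:
2s² + 58s + 360 = 0  ⟹  s² + 29s + 180 = 0
s = −9 or s = −20, giving (−9, 25) and (−20, 14).

(−20, 14) and (−9, 25)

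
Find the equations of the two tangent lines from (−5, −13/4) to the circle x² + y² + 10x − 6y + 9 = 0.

Write the tangent as mx − y + (−13/4 − m·(−5)) = 0 and set its distance from the centre to 5:
[m·(0) − (25/4)]² = 25(m² + 1)
16m² − 9 = 0, so m = 3/4 or m = −3/4.
With m = 3/4: 3x − 4y = −2. With m = −3/4: 3x + 4y = −28.

3x − 4y = −2 and 3x + 4y = −28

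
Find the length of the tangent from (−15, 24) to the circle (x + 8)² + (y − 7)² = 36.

The centre is (−8, 7) and r = 6. The square of the distance from P to the centre is 49 + 289 = 338.
The tangent meets the radius at right angles, so tangent² = |PO|² − r² = 338 − 36 = 302.

√302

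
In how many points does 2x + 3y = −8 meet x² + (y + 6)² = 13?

Substituting the line into the circle gives 13x² − 40x − 17 = 0.
Discriminant = (−40)² − 4·13·(−17) = 2484 > 0.
Two real roots: the line is a secant.

2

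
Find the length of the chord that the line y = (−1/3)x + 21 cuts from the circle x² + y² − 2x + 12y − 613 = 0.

2√10

Express y = (63 − x)/3 and substitute into the circle:
10x² − 180x + 720 = 0  ⟹  x² − 18x + 72 = 0
x = 12 or x = 6, giving (12, 17) and (6, 19).
|(12, 17) − (6, 19)| = √((6)² + (−2)²) = 2√10.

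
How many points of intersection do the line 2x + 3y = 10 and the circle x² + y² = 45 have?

d² = (2·0 + 3·0 − (10))²/13 = 100/13; r² = 45.
Since d² < r², the line cuts the circle twice.

2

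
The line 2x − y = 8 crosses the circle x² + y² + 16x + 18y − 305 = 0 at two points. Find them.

(−11, −30) and (7, 6)

Substitute y = 2x − 8:
5x² + 20x − 385 = 0  ⟹  x² + 4x − 77 = 0
x = 7 or x = −11, giving (7, 6) and (−11, −30).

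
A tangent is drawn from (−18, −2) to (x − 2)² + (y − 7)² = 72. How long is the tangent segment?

The centre is (2, 7) and r = 6√2. The square of the distance from P to the centre is 400 + 81 = 481.
The tangent meets the radius at right angles, so tangent² = |PO|² − r² = 481 − 72 = 409.

√409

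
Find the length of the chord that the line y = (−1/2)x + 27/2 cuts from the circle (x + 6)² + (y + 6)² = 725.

16√5

From the line, y = (27 − x)/2. Substituting:
5x² − 30x − 1235 = 0  ⟹  x² − 6x − 247 = 0
x = 19 or x = −13, giving (19, 4) and (−13, 20).
Chord length = distance between (19, 4) and (−13, 20) = √1280 = 16√5.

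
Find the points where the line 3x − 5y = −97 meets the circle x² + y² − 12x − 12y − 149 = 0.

(−4, 17) and (1, 20)

Substitute y = (97 + 3x)/5:
34x² + 102x − 136 = 0  ⟹  x² + 3x − 4 = 0
x = 1 or x = −4, giving (1, 20) and (−4, 17).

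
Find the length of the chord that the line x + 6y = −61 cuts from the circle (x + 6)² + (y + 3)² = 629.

From the line, y = (−61 − x)/6. Substituting:
37x² + 518x − 19499 = 0  ⟹  x² + 14x − 527 = 0
x = 17 or x = −31, giving (17, −13) and (−31, −5).
|(17, −13) − (−31, −5)| = √((48)² + (−8)²) = 8√37.

8√37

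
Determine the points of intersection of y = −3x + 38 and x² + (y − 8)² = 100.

(8, 14) and (10, 8)

Express y = −3x + 38 and substitute into the circle:
10x² − 180x + 800 = 0  ⟹  x² − 18x + 80 = 0
x = 10 or x = 8, giving (10, 8) and (8, 14).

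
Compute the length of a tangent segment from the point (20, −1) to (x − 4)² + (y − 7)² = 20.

10√3

With centre O = (4, 7), |OP|² = 320 and r² = 20.
By the tangent–radius right angle, tangent length = √(|PO|² − r²) = √300 = 10√3.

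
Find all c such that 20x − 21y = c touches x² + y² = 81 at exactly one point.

c = −261 or c = 261

The line touches the circle iff its distance from (0, 0) is 9:
|20·0 − 21·0 − c| / √841 = 9
|c| = 9·29, so c = 261 or c = −261.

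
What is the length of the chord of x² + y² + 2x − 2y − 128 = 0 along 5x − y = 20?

Centre (−1, 1), r² = 130. Perpendicular distance d from centre to line = |−26| / √26 = 26/√26.
Half the chord is √(r² − d²) = √(104), so the full chord is 4√26.

4√26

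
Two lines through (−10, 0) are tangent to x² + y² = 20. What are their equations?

A line y − (0) = m(x − (−10)) is tangent when its distance from (0, 0) is 2√5:
[m·(10) − (0)]² = 20(m² + 1)
4m² − 1 = 0, so m = 1/2 or m = −1/2.
With m = 1/2: x − 2y = −10. With m = −1/2: x + 2y = −10.

x − 2y = −10 and x + 2y = −10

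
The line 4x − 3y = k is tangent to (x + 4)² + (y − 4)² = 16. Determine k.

For a tangent, require d(centre, line) = r = 4.
|4·(−4) − 3·4 − k| / √25 = 4
|k − (−28)| = 4·5, so k = −8 or k = −48.

k = −48 or k = −8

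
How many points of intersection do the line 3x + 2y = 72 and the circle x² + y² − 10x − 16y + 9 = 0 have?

d² = (3·5 + 2·8 − (72))²/13 = 1681/13; r² = 80.
Since d² > r², the line lies outside the circle.

0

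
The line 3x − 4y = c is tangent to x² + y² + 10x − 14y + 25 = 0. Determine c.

c = −78 or c = −8

The line touches the circle iff its distance from (−5, 7) is 7:
|3·(−5) − 4·7 − c| / √25 = 7
|c − (−43)| = 7·5, so c = −8 or c = −78.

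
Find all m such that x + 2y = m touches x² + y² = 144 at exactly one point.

The line touches the circle iff its distance from (0, 0) is 12:
|1·0 + 2·0 − m| / √5 = 12
|m| = 12√5.

m = ±12√5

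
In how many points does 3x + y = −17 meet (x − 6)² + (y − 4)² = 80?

0

Substituting the line into the circle gives 10x² + 114x + 397 = 0.
Δ = 12996 − 15880 = −2884.
No real roots: the line does not meet the circle.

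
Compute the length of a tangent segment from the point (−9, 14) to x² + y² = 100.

√177

The centre is (0, 0) and r = 10. The square of the distance from P to the centre is 81 + 196 = 277.
Power of the point: PT² = |PO|² − r² = 177, so PT = √177.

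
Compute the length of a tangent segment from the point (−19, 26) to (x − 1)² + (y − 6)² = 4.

2√199

Centre (1, 6), r² = 4. |PO|² = (−20)² + (20)² = 800.
The tangent meets the radius at right angles, so tangent² = |PO|² − r² = 800 − 4 = 796.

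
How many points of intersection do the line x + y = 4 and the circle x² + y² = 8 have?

d² = (1·0 + 1·0 − (4))²/2 = 8; r² = 8.
Since d² = r², the line is tangent.

1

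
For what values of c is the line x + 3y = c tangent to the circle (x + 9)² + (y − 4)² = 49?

c = 3 ± 7√10

For a tangent, require d(centre, line) = r = 7.
|1·(−9) + 3·4 − c| / √10 = 7
|c − (3)| = 7√10.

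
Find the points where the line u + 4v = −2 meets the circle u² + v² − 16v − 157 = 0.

(−14, 3) and (10, −3)

Substitute v = (−2 − u)/4:
17u² + 68u − 2380 = 0  ⟹  u² + 4u − 140 = 0
u = 10 or u = −14, giving (10, −3) and (−14, 3).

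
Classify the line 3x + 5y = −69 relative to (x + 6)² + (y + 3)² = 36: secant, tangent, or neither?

Centre (−6, −3), r² = 36. Distance² from centre to line = (36)²/34 = 648/17.
Since d² > r², the line lies outside the circle.

neither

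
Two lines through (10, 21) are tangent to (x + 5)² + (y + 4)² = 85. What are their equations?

A line y − (21) = m(x − (10)) is tangent when its distance from (−5, −4) is √85:
[m·(−15) − (−25)]² = 85(m² + 1)
14m² − 75m + 54 = 0, so m = 6/7 or m = 9/2.
Through (10, 21) these give 6x − 7y = −87 and 9x − 2y = 48.

6x − 7y = −87 and 9x − 2y = 48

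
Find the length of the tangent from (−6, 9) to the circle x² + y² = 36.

9

Centre (0, 0), r² = 36. |PO|² = (−6)² + (9)² = 117.
Power of the point: PT² = |PO|² − r² = 81, so PT = 9.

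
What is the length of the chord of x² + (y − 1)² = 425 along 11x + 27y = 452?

Centre (0, 1), r² = 425. Perpendicular distance d from centre to line = |−425| / √850 = 425/√850.
Chord = 2√(r² − d²) = 2·√(425/2) = 5√34.

5√34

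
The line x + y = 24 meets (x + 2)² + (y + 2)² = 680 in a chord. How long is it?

Substitute y = −x + 24:
2x² − 48x = 0  ⟹  x² − 24x = 0
x = 24 or x = 0, giving (24, 0) and (0, 24).
|(24, 0) − (0, 24)| = √((24)² + (−24)²) = 24√2.

24√2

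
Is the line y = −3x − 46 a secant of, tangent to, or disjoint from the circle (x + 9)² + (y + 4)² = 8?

Substituting the line into the circle gives 10x² + 270x + 1837 = 0.
Δ = 72900 − 73480 = −580.
No real roots: the line does not meet the circle.

disjoint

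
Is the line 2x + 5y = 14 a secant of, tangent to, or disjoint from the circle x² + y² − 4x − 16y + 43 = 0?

Substituting the line into the circle gives 29x² + 4x + 151 = 0.
Discriminant = (4)² − 4·29·(151) = −17500 < 0.
No real roots: the line does not meet the circle.

disjoint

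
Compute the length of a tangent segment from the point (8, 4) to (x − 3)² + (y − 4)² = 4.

With centre O = (3, 4), |OP|² = 25 and r² = 4.
The tangent meets the radius at right angles, so tangent² = |PO|² − r² = 25 − 4 = 21.

√21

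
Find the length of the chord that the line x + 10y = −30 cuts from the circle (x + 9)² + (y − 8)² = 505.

4√101

The distance from (−9, 8) to the line is 101/√101, and r² = 505.
Half the chord is √(r² − d²) = √(404), so the full chord is 4√101.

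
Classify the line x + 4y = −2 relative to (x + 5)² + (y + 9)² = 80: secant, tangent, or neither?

neither

Substituting the line into the circle gives 17x² + 92x + 276 = 0.
Discriminant = (92)² − 4·17·(276) = −10304 < 0.
No real roots: the line does not meet the circle.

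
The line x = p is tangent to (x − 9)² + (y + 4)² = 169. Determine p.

Tangency holds when the distance from the centre (9, −4) to the line equals the radius 13:
|1·9 + 0·(−4) − p| / √1 = 13
|p − (9)| = 13, so p = 22 or p = −4.

p = −4 or p = 22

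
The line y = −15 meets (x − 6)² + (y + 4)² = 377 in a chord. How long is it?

Express y = −15 and substitute into the circle:
x² − 12x − 220 = 0
x = 22 or x = −10, giving (22, −15) and (−10, −15).
Chord length = distance between (22, −15) and (−10, −15) = √1024 = 32.

32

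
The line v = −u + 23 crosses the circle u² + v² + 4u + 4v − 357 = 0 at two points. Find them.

Substitute v = −u + 23:
2u² − 46u + 264 = 0  ⟹  u² − 23u + 132 = 0
u = 12 or u = 11, giving (12, 11) and (11, 12).

(11, 12) and (12, 11)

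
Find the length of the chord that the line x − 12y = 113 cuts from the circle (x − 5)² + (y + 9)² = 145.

Centre (5, −9), r² = 145. Perpendicular distance d from centre to line = |0| / √145 = 0/√145.
Chord = 2√(r² − d²) = 2·√(145) = 2√145.

2√145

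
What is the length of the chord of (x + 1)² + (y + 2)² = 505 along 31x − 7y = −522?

√1010

From the line, y = (522 + 31x)/7. Substituting:
1010x² + 33330x + 262600 = 0  ⟹  x² + 33x + 260 = 0
x = −13 or x = −20, giving (−13, 17) and (−20, −14).
|(−13, 17) − (−20, −14)| = √((7)² + (31)²) = √1010.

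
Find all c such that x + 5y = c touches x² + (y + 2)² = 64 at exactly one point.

c = −10 ± 8√26

Tangency holds when the distance from the centre (0, −2) to the line equals the radius 8:
|1·0 + 5·(−2) − c| / √26 = 8
|c − (−10)| = 8√26.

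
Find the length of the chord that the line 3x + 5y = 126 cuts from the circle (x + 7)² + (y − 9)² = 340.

Substitute y = (126 − 3x)/5:
34x² − 136x − 714 = 0  ⟹  x² − 4x − 21 = 0
x = 7 or x = −3, giving (7, 21) and (−3, 27).
Chord length = distance between (7, 21) and (−3, 27) = √136 = 2√34.

2√34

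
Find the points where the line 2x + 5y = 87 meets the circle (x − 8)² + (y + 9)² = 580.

(6, 15) and (26, 7)

Substitute y = (87 − 2x)/5:
29x² − 928x + 4524 = 0  ⟹  x² − 32x + 156 = 0
x = 26 or x = 6, giving (26, 7) and (6, 15).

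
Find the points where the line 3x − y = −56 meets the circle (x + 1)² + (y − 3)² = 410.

Substitute y = 3x + 56:
10x² + 320x + 2400 = 0  ⟹  x² + 32x + 240 = 0
x = −12 or x = −20, giving (−12, 20) and (−20, −4).

(−20, −4) and (−12, 20)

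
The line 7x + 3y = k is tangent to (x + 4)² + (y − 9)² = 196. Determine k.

Tangency holds when the distance from the centre (−4, 9) to the line equals the radius 14:
|7·(−4) + 3·9 − k| / √58 = 14
|k − (−1)| = 14√58.

k = −1 ± 14√58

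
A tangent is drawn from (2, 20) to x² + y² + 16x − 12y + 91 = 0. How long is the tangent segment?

√287

With centre O = (−8, 6), |OP|² = 296 and r² = 9.
The tangent meets the radius at right angles, so tangent² = |PO|² − r² = 296 − 9 = 287.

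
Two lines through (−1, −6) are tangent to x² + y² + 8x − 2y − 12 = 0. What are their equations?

2x + 5y = −32 and 5x − 2y = 7

Let a tangent through (−1, −6) have slope m. Its distance from (−4, 1) must equal √29:
[m·(−3) − (7)]² = 29(m² + 1)
10m² − 21m − 10 = 0, so m = −2/5 or m = 5/2.
With m = −2/5: 2x + 5y = −32. With m = 5/2: 5x − 2y = 7.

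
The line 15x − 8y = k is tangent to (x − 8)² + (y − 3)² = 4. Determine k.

k = 62 or k = 130

For a tangent, require d(centre, line) = r = 2.
|15·8 − 8·3 − k| / √289 = 2
|k − (96)| = 2·17, so k = 130 or k = 62.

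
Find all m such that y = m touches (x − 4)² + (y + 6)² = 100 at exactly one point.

For a tangent, require d(centre, line) = r = 10.
|0·4 + 1·(−6) − m| / √1 = 10
|m − (−6)| = 10, so m = 4 or m = −16.

m = −16 or m = 4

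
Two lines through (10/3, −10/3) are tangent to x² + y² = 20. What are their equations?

2x − y = 10 and x − 2y = 10

A line y − (−10/3) = m(x − (10/3)) is tangent when its distance from (0, 0) is 2√5:
[m·(−10/3) − (10/3)]² = 20(m² + 1)
2m² − 5m + 2 = 0, so m = 2 or m = 1/2.
Through (10/3, −10/3) these give 2x − y = 10 and x − 2y = 10.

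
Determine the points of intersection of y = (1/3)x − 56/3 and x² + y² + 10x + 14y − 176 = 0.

Express y = (−56 + x)/3 and substitute into the circle:
10x² + 20x − 800 = 0  ⟹  x² + 2x − 80 = 0
x = 8 or x = −10, giving (8, −16) and (−10, −22).

(−10, −22) and (8, −16)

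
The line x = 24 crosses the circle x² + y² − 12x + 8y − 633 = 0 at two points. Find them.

(24, −23) and (24, 15)

The line gives x = 24. Substituting into the circle:
y² + 8y − 345 = 0
y = 15 or y = −23, giving (24, 15) and (24, −23).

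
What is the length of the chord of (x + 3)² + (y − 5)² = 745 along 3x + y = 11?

17√10

The distance from (−3, 5) to the line is 15/√10, and r² = 745.
Chord = 2√(r² − d²) = 2·√(1445/2) = 17√10.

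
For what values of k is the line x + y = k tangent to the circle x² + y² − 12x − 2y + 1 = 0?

For a tangent, require d(centre, line) = r = 6.
|1·6 + 1·1 − k| / √2 = 6
|k − (7)| = 6√2.

k = 7 ± 6√2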